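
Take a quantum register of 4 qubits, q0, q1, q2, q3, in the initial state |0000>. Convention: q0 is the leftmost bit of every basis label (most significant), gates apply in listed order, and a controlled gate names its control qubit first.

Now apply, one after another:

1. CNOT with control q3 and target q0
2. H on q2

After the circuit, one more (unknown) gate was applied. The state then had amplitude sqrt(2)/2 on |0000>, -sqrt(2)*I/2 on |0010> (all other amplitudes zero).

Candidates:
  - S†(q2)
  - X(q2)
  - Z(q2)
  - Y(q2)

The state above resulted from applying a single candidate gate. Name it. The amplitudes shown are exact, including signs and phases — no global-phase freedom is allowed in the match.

The applied gate was S†(q2).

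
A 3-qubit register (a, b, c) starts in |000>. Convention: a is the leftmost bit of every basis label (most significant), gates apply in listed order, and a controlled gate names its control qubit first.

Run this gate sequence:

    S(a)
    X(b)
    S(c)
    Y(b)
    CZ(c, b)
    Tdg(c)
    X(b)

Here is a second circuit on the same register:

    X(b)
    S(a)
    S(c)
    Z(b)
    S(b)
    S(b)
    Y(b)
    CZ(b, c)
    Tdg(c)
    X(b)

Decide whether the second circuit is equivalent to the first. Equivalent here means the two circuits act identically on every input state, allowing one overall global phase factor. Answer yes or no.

Yes — the two circuits implement the same unitary up to a global phase.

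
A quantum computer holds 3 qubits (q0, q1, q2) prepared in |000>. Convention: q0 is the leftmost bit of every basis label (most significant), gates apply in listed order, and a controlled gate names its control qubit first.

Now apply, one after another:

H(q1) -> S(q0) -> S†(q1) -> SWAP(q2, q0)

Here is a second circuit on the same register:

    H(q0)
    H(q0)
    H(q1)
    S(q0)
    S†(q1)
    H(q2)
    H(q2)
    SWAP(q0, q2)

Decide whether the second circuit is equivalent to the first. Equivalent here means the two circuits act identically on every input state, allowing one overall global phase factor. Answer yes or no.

Yes — the two circuits implement the same unitary up to a global phase.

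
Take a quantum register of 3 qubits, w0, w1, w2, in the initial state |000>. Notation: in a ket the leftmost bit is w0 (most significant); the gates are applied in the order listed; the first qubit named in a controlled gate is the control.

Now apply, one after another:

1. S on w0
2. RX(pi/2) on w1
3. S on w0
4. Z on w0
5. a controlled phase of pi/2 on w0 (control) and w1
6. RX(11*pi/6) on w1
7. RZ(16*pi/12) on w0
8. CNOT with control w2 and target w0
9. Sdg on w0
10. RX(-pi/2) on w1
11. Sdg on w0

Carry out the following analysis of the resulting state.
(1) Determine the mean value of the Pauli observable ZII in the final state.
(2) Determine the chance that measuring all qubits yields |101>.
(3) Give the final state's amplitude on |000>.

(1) The expectation value of ZII is 1.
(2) The probability of measuring |101> is 0.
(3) |000> carries amplitude (sqrt(2) + sqrt(6))*exp(I*pi/3)/4 in the final state.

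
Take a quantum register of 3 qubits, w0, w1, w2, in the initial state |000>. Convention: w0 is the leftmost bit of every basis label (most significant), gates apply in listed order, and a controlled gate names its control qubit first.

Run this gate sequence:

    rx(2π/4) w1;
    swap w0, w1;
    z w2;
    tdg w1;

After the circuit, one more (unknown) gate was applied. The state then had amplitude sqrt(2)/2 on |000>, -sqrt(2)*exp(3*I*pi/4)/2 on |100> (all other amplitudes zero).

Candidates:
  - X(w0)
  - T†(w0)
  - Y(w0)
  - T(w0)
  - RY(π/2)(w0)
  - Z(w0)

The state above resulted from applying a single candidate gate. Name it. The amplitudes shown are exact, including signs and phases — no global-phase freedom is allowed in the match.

It was T(w0) that produced the state shown.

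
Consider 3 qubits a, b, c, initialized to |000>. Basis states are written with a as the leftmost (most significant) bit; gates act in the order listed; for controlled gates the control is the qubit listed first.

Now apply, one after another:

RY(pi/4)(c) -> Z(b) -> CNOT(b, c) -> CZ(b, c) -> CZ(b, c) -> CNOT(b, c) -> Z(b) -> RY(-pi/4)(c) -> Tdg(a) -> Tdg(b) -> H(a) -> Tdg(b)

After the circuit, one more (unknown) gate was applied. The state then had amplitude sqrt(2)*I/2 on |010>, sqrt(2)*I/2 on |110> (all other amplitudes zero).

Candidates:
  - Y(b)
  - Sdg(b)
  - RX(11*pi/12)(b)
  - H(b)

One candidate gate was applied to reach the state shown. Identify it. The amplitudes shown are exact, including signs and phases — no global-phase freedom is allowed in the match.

It was Y(b) that produced the state shown. Key observation: steps 1-8 multiply out to the identity, so the circuit reduces to the remaining gates.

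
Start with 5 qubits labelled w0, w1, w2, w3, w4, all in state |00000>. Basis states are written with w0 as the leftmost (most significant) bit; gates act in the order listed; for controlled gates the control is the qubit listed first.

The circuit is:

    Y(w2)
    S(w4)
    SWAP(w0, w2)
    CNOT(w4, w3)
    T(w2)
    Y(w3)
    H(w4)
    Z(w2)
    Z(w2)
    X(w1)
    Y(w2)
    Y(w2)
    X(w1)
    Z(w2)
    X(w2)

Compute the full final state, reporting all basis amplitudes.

After the circuit, the state carries amplitude -sqrt(2)/2 on |10110>, -sqrt(2)/2 on |10111>, and 0 on every other basis state. Key observation: the block from step 9 through step 14 cancels to the identity and can be dropped.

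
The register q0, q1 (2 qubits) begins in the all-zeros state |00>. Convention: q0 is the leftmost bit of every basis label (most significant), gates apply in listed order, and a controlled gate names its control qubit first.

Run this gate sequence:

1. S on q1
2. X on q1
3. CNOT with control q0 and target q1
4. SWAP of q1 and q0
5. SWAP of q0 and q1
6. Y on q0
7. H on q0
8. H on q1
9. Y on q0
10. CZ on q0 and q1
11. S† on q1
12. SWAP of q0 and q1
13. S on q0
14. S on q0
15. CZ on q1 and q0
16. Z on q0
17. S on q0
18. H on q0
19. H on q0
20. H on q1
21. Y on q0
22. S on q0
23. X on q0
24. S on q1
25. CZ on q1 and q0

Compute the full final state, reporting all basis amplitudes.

The final amplitudes are sqrt(2)/2 on |00>, 0 on |01>, -sqrt(2)*I/2 on |10>, 0 on |11>.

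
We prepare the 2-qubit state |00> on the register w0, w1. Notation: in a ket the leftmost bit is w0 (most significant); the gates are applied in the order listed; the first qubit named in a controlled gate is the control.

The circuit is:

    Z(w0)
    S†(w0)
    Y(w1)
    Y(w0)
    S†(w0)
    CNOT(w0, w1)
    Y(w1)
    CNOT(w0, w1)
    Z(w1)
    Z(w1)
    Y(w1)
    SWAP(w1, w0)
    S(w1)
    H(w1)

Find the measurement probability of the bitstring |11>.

The probability of measuring |11> is 1/2.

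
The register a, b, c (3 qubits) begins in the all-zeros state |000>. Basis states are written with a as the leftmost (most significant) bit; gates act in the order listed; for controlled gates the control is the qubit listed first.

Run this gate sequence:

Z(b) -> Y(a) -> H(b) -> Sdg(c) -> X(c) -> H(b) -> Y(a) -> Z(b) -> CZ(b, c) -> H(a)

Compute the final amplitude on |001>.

The final state's coefficient on |001> equals sqrt(2)/2.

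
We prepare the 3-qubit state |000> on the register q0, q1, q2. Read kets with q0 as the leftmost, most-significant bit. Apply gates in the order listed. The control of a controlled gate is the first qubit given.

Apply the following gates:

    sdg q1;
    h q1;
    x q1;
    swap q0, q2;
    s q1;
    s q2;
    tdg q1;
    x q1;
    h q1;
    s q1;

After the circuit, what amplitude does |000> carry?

The final state's coefficient on |000> equals 1/2 + exp(I*pi/4)/2.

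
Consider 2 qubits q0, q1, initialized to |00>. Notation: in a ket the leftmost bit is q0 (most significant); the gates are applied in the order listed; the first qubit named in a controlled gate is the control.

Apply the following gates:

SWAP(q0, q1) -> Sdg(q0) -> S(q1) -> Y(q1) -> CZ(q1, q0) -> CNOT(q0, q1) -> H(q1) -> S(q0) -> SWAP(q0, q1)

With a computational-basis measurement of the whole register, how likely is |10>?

The probability of measuring |10> is 1/2.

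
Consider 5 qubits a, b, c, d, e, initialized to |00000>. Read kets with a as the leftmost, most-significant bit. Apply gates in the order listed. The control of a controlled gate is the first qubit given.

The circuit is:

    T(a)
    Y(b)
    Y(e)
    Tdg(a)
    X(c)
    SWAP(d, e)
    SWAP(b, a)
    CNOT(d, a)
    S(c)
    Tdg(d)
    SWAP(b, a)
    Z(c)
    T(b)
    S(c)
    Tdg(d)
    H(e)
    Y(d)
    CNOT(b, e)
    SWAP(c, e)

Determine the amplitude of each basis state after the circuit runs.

The resulting statevector has amplitude sqrt(2)/2 on |00001>, sqrt(2)/2 on |00101>, and 0 on every other basis state.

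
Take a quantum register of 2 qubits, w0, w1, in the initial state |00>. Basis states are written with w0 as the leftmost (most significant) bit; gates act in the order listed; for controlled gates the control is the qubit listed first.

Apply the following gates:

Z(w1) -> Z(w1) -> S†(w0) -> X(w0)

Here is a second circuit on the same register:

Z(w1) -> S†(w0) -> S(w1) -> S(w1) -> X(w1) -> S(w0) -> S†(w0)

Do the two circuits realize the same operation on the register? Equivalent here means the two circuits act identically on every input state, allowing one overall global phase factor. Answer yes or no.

No: there is an input state on which the two circuits produce genuinely different outputs (not merely differing by a phase).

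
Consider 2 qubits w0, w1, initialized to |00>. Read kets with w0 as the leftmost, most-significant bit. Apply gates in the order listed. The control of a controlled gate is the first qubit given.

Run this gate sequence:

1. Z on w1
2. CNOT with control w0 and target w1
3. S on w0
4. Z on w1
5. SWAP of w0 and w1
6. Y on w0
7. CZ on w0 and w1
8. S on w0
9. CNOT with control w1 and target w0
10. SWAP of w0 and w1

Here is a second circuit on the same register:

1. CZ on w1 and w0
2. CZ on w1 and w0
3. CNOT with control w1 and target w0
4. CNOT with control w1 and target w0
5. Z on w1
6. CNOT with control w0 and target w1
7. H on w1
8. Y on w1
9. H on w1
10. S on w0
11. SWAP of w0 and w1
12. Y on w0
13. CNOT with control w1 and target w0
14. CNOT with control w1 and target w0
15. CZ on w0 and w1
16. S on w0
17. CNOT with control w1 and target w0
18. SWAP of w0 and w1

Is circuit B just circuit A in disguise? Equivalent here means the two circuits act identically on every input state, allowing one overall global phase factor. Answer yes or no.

No: there is an input state on which the two circuits produce genuinely different outputs (not merely differing by a phase).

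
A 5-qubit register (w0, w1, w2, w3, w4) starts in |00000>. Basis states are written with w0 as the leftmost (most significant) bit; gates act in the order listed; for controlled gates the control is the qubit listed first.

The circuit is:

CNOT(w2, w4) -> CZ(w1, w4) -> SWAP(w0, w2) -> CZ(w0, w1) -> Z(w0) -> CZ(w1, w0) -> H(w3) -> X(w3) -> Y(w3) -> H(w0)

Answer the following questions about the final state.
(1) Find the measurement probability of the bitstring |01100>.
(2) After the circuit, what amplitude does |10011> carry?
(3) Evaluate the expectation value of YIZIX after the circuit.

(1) A full measurement returns |01100> with probability 0.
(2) The amplitude on |10011> is 0.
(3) The observable YIZIX averages to 0.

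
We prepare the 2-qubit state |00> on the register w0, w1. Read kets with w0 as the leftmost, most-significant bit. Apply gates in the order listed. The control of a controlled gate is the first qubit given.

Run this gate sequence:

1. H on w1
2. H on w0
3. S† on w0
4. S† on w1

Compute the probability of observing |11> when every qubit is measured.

The probability of measuring |11> is 1/4.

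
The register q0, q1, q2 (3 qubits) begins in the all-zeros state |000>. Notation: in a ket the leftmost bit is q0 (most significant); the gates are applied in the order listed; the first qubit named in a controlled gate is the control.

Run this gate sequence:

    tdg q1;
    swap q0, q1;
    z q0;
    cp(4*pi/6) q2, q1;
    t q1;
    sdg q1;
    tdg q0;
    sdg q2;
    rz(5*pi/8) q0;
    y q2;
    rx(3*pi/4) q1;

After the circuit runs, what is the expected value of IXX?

In the final state, IXX has expectation 0.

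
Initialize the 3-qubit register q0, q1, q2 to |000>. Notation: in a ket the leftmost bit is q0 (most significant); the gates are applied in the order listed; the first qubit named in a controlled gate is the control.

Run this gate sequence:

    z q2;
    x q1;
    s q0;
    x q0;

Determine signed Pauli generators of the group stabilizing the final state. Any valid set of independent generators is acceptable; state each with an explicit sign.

The stabilizer group can be generated by -ZII, -IZI, +IIZ, among other valid generating sets.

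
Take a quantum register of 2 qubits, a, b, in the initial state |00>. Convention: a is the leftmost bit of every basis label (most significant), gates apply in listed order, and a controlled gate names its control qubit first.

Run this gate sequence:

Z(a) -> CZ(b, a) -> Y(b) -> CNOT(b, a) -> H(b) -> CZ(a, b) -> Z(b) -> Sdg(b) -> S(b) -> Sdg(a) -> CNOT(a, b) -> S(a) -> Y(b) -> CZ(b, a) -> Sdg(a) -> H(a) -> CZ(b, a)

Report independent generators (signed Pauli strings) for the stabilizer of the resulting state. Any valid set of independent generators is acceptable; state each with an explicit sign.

The stabilizer group can be generated by -XZ, -ZX, among other valid generating sets.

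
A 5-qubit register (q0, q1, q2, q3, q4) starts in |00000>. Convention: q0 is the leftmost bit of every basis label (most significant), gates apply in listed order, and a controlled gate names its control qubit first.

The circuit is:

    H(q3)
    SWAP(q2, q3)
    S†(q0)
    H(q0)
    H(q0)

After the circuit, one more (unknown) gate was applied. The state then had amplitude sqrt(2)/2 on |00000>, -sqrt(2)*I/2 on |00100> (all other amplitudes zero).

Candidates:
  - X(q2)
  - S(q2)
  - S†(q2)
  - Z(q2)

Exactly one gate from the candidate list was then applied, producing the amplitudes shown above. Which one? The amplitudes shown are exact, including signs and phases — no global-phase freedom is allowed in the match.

The applied gate was S†(q2).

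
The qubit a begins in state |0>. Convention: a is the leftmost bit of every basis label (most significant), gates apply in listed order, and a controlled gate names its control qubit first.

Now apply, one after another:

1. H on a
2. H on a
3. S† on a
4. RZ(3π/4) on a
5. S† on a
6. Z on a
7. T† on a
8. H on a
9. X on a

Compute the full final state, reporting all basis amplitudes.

After the circuit, the state carries amplitude -sqrt(2)*exp(5*I*pi/8)/2 on |0>, -sqrt(2)*exp(5*I*pi/8)/2 on |1>.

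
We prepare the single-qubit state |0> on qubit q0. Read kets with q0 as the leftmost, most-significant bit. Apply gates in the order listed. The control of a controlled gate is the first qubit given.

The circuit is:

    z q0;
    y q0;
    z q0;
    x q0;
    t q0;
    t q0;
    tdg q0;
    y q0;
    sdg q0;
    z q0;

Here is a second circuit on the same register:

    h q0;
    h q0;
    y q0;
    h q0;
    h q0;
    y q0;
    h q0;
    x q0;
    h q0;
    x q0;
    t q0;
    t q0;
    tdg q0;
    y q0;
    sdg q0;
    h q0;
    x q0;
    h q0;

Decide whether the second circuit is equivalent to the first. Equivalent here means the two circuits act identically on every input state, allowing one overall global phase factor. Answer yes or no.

No, they are not equivalent — no single phase factor reconciles the two unitaries.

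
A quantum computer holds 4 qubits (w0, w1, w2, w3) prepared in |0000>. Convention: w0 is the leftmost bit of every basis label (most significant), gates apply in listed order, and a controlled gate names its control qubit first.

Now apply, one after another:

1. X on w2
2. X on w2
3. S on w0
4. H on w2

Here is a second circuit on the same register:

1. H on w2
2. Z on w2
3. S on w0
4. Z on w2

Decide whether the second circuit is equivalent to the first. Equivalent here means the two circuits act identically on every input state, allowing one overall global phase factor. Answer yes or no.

Yes — the two circuits implement the same unitary up to a global phase.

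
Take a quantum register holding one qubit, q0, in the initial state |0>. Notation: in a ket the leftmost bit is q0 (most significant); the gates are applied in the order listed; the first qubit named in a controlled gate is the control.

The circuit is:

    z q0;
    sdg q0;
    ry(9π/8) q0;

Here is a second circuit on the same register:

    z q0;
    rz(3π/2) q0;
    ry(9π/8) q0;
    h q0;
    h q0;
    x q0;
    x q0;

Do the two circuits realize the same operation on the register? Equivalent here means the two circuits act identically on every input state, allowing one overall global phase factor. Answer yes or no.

Yes, they are equivalent — the unitaries differ by at most a global phase.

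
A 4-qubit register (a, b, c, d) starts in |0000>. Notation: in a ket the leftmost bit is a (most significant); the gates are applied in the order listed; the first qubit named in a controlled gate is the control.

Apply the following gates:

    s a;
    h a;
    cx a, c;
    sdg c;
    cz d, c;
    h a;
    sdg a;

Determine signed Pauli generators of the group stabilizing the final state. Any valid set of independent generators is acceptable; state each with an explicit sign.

The final state is stabilized by the group generated by -YIZI, -ZIYI, +IZII, +IIIZ; other independent generating sets are equally valid.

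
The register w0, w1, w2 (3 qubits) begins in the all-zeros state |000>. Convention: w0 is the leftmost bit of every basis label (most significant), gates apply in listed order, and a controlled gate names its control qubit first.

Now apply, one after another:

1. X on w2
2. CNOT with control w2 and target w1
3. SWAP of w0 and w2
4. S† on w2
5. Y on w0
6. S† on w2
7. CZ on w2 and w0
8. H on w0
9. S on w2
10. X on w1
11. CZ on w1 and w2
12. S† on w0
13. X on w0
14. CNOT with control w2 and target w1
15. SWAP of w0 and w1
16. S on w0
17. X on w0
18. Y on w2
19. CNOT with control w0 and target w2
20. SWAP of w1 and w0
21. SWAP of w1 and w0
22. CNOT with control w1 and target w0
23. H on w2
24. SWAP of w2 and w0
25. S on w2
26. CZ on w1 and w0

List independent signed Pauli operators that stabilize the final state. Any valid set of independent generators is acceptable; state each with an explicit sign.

The stabilizer group can be generated by -XIZ, +ZXX, -IZZ, among other valid generating sets. Key observation: the block from step 20 through step 21 cancels to the identity and can be dropped.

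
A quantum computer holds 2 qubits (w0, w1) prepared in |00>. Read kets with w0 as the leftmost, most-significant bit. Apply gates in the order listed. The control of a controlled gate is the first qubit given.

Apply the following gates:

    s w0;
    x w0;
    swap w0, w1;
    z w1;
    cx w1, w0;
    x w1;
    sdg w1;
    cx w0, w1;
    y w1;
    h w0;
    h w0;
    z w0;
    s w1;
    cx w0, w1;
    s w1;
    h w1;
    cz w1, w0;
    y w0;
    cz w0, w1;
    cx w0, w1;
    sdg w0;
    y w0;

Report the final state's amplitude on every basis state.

The final amplitudes are 0 on |00>, 0 on |01>, sqrt(2)/2 on |10>, sqrt(2)/2 on |11>.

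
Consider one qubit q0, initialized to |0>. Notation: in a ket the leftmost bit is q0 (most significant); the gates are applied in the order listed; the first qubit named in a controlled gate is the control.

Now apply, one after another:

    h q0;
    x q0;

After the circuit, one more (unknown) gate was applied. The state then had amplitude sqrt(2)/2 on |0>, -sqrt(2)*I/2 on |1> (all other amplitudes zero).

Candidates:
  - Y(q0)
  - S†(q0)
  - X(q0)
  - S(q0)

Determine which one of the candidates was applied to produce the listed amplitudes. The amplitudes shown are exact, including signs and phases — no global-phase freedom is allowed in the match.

The unique candidate consistent with the amplitudes is S†(q0).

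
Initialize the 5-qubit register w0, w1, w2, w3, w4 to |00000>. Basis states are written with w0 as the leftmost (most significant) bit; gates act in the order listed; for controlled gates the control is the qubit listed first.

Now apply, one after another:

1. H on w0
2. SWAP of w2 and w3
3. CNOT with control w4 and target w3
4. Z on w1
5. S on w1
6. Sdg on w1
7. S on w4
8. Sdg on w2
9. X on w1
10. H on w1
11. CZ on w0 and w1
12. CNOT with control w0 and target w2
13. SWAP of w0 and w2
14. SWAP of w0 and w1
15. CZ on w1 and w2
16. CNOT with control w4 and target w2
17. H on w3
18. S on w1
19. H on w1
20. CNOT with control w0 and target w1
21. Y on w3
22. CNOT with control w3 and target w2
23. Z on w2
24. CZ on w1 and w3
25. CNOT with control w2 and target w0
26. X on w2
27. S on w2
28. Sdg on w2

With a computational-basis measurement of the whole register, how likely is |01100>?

Outcome |01100> occurs with probability 1/16. Key observation: steps 5-6 multiply out to the identity, so the circuit reduces to the remaining gates.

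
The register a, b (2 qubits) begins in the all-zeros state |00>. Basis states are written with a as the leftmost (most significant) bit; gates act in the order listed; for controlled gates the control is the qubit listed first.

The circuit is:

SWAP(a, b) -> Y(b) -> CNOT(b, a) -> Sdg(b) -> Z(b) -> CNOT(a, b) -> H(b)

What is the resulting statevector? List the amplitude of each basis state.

After the circuit, the state carries amplitude 0 on |00>, 0 on |01>, -sqrt(2)/2 on |10>, -sqrt(2)/2 on |11>.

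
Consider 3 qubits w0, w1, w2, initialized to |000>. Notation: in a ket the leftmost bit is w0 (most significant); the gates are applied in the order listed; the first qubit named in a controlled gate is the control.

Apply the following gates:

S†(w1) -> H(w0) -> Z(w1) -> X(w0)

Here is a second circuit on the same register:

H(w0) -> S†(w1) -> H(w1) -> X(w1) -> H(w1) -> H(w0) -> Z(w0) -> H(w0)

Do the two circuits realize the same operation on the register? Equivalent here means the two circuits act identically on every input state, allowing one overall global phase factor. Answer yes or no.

Yes: on every input state the two circuits agree up to one overall phase factor.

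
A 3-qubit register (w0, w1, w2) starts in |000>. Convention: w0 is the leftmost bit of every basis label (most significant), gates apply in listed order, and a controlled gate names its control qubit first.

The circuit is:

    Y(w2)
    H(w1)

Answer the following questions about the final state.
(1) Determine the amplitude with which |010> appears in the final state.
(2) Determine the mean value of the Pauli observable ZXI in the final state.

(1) |010> carries amplitude 0 in the final state.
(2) In the final state, ZXI has expectation 1.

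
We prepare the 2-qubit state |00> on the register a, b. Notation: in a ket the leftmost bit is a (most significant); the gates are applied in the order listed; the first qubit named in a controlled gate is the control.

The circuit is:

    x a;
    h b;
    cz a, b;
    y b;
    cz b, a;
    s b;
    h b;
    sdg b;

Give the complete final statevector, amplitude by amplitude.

The final amplitudes are 0 on |00>, 0 on |01>, 1/2 + I/2 on |10>, 1/2 + I/2 on |11>.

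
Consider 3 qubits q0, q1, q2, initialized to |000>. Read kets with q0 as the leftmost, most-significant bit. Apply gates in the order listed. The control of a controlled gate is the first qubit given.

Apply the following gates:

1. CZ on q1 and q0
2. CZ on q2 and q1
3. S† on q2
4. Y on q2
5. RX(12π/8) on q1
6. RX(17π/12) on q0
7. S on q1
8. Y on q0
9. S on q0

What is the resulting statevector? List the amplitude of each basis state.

After the circuit, the state carries amplitude 0 on |000>, I*sqrt(12 - 6*sqrt(2))/8 + I*sqrt(2*sqrt(2) + 4)/8 on |001>, 0 on |010>, -I*sqrt(2*sqrt(2) + 4)/8 - I*sqrt(12 - 6*sqrt(2))/8 on |011>, 0 on |100>, -I*sqrt(6*sqrt(2) + 12)/8 + I*sqrt(4 - 2*sqrt(2))/8 on |101>, 0 on |110>, -I*sqrt(4 - 2*sqrt(2))/8 + I*sqrt(6*sqrt(2) + 12)/8 on |111>.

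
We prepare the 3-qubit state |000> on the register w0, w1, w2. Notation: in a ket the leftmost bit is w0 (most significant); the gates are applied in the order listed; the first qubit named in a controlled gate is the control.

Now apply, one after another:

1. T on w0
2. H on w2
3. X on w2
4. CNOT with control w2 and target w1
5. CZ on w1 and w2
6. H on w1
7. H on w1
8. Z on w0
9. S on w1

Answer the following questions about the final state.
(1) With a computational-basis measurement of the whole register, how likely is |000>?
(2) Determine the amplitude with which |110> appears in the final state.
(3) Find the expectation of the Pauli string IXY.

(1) A full measurement returns |000> with probability 1/2. Key observation: the block from step 6 through step 7 cancels to the identity and can be dropped.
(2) The final state's coefficient on |110> equals 0.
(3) In the final state, IXY has expectation -1.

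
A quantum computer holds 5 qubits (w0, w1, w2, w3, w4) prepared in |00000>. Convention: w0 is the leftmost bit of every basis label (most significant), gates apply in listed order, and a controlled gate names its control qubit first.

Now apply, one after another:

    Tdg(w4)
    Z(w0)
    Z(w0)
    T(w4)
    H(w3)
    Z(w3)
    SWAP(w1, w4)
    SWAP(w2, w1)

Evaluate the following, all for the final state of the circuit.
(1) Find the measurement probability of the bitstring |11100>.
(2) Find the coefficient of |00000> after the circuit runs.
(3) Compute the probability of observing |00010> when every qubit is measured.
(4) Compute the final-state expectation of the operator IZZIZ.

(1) The probability of measuring |11100> is 0.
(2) The final state's coefficient on |00000> equals sqrt(2)/2.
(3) The probability of measuring |00010> is 1/2.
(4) The expectation value of IZZIZ is 1.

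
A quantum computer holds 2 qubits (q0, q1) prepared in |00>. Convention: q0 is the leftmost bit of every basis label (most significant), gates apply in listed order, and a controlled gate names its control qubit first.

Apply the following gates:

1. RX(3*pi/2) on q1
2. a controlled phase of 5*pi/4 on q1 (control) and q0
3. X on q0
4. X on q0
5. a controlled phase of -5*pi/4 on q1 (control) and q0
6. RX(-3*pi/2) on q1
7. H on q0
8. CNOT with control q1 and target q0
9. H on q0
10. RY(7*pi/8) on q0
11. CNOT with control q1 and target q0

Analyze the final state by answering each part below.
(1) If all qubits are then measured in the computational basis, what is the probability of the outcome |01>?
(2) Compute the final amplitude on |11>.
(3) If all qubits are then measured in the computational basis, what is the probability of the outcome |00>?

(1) The probability of measuring |01> is 0. Key observation: steps 1-6 multiply out to the identity, so the circuit reduces to the remaining gates.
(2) The amplitude on |11> is 0.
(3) The probability of measuring |00> is cos(7*pi/16)**2.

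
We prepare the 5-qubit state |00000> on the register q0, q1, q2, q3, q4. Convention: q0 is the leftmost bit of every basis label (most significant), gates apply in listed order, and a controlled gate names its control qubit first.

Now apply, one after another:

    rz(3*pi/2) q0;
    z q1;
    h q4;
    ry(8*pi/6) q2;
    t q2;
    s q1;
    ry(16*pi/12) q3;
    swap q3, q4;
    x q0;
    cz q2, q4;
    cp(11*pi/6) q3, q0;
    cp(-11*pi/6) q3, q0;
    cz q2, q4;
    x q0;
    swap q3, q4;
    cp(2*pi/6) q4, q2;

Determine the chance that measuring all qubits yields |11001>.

The probability of measuring |11001> is 0. Key observation: the block from step 8 through step 15 cancels to the identity and can be dropped.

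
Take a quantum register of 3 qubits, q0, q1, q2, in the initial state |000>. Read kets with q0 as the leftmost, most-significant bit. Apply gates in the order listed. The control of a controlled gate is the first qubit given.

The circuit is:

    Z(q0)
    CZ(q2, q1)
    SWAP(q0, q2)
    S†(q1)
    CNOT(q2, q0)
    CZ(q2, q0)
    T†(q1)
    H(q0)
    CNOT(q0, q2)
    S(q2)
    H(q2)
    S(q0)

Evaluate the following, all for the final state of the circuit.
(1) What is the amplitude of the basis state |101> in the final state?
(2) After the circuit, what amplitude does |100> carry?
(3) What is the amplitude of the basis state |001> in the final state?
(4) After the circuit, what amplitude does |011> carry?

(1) The final state's coefficient on |101> equals 1/2.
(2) |100> carries amplitude -1/2 in the final state.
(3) The amplitude on |001> is 1/2.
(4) The final state's coefficient on |011> equals 0.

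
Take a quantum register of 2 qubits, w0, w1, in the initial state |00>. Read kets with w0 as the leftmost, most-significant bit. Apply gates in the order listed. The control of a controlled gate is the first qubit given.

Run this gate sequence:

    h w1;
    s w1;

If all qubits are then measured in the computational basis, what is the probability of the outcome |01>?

A full measurement returns |01> with probability 1/2.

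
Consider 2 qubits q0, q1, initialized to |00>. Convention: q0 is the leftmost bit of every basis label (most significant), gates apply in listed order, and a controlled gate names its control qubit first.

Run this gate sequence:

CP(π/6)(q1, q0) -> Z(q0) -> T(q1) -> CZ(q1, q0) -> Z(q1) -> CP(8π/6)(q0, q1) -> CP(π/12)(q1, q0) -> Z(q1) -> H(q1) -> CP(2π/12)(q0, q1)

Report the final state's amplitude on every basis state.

The resulting statevector has amplitude sqrt(2)/2 on |00>, sqrt(2)/2 on |01>, 0 on |10>, 0 on |11>.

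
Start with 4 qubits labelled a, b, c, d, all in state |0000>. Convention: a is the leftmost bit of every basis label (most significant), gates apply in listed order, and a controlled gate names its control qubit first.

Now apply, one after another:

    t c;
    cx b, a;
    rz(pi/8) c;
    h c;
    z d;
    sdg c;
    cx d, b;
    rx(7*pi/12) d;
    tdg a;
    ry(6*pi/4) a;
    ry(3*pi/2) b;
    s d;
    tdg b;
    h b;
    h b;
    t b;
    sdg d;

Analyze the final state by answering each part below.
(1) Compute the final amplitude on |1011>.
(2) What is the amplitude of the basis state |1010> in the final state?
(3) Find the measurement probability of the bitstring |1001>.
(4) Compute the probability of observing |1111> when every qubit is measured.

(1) |1011> carries amplitude sqrt(2)*sqrt(sqrt(2)/4 + 1/2)*exp(-I*pi/16)/8 + sqrt(6)*sqrt(1/2 - sqrt(2)/4)*exp(-I*pi/16)/8 in the final state. Key observation: the block from step 12 through step 17 cancels to the identity and can be dropped.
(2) |1010> carries amplitude -sqrt(2)*I*sqrt(1/2 - sqrt(2)/4)*exp(-I*pi/16)/8 + sqrt(6)*I*sqrt(sqrt(2)/4 + 1/2)*exp(-I*pi/16)/8 in the final state.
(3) The probability of measuring |1001> is -sqrt(2)/64 + sqrt(6)/64 + 1/16.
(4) Outcome |1111> occurs with probability -sqrt(2)/64 + sqrt(6)/64 + 1/16.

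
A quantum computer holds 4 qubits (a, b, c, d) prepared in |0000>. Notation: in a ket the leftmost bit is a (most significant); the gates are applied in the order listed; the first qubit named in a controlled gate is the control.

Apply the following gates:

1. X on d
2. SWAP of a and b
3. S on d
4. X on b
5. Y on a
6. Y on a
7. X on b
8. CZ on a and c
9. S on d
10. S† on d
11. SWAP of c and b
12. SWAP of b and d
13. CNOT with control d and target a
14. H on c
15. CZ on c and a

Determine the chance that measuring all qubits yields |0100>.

Outcome |0100> occurs with probability 1/2.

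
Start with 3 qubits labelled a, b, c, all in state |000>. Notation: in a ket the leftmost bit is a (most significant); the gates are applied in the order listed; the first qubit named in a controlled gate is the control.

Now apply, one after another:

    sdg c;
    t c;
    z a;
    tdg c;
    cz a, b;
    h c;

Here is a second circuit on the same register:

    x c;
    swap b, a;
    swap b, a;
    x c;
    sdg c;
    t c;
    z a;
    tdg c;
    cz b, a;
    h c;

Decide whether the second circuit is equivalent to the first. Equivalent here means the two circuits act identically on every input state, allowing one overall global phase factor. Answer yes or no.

Yes, they are equivalent — the unitaries differ by at most a global phase.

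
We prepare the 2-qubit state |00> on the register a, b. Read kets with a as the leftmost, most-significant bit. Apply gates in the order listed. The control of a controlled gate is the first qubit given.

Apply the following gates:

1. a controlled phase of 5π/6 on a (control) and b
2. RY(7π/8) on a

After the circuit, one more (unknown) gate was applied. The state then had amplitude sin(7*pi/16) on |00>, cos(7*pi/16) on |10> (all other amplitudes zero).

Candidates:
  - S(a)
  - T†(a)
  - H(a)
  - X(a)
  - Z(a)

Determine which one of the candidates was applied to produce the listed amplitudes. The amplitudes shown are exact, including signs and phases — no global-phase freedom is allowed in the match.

It was X(a) that produced the state shown.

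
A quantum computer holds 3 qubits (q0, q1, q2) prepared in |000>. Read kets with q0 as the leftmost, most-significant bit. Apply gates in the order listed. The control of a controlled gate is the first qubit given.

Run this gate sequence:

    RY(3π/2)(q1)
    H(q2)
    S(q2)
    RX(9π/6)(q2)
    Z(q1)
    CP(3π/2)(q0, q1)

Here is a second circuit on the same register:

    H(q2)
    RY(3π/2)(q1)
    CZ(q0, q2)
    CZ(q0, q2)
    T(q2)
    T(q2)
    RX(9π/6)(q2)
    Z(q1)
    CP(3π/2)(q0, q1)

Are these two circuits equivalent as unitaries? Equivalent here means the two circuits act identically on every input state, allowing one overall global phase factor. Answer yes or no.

Yes — the two circuits implement the same unitary up to a global phase.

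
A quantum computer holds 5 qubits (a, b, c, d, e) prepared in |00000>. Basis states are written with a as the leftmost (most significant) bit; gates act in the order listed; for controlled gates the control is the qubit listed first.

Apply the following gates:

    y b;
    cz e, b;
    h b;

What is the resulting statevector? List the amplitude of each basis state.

The final amplitudes are sqrt(2)*I/2 on |00000>, -sqrt(2)*I/2 on |01000>, and 0 on every other basis state.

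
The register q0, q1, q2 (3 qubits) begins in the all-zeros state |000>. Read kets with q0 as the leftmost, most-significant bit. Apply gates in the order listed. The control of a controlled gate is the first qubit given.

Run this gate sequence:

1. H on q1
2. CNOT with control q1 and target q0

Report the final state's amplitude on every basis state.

The resulting statevector has amplitude sqrt(2)/2 on |000>, sqrt(2)/2 on |110>, and 0 on every other basis state.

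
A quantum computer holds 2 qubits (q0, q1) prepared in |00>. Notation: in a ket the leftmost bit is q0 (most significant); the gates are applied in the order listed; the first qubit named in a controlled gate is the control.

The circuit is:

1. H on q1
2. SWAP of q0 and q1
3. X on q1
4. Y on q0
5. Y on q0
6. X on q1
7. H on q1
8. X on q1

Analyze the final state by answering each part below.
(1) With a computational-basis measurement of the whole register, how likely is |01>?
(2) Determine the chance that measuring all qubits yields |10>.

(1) The probability of measuring |01> is 1/4. Key observation: the block from step 3 through step 6 cancels to the identity and can be dropped.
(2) A full measurement returns |10> with probability 1/4.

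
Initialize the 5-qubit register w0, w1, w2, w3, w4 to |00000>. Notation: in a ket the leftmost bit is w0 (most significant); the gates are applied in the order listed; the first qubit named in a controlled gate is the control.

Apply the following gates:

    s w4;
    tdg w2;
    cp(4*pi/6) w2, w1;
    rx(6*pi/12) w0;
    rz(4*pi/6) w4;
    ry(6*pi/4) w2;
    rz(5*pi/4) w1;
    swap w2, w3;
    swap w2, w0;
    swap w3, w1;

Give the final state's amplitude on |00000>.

The final state's coefficient on |00000> equals exp(I*pi/24)/2.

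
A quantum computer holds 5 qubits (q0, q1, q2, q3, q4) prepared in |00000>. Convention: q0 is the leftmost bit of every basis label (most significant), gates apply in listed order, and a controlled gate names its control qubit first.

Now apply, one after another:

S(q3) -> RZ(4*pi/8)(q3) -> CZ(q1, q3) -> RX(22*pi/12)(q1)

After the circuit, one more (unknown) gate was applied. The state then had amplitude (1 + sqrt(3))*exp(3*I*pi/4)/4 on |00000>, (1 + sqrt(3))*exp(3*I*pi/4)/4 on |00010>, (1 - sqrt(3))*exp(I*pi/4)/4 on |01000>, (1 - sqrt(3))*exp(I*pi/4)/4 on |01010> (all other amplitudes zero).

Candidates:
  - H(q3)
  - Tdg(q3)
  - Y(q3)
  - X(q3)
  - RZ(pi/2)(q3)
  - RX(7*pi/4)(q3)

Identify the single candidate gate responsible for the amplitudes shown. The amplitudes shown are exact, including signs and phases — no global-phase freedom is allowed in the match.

It was H(q3) that produced the state shown.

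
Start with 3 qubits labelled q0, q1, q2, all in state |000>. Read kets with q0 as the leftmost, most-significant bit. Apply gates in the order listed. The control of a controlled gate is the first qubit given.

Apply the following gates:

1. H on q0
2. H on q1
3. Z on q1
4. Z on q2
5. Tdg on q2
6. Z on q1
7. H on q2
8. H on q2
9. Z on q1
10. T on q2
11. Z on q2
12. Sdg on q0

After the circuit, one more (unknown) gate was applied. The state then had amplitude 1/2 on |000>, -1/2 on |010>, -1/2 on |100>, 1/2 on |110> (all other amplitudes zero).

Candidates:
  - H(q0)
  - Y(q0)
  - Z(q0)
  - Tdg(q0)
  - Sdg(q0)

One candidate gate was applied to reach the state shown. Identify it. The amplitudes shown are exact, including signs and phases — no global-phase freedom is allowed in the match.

It was Sdg(q0) that produced the state shown.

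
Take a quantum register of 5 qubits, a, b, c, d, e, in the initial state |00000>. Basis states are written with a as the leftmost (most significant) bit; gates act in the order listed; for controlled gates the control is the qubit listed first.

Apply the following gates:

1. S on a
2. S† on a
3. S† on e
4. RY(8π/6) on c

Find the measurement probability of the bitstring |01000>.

A full measurement returns |01000> with probability 0. Key observation: gates 1-2 undo each other exactly, leaving only the rest of the circuit to track.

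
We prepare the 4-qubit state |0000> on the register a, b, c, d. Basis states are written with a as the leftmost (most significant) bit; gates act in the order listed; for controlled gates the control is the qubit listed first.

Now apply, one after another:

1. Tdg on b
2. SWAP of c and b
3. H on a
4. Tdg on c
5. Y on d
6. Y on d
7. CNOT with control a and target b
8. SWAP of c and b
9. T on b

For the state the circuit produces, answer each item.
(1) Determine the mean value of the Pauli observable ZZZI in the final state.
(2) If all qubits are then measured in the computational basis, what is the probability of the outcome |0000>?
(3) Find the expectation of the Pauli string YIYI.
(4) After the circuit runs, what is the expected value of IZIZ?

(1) The observable ZZZI averages to 1.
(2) The probability of measuring |0000> is 1/2.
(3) The expectation value of YIYI is -1.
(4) In the final state, IZIZ has expectation 1.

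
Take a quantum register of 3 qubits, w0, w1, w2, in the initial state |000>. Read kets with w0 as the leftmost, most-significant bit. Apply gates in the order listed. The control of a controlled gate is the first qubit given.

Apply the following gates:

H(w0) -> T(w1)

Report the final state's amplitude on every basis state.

The final amplitudes are sqrt(2)/2 on |000>, sqrt(2)/2 on |100>, and 0 on every other basis state.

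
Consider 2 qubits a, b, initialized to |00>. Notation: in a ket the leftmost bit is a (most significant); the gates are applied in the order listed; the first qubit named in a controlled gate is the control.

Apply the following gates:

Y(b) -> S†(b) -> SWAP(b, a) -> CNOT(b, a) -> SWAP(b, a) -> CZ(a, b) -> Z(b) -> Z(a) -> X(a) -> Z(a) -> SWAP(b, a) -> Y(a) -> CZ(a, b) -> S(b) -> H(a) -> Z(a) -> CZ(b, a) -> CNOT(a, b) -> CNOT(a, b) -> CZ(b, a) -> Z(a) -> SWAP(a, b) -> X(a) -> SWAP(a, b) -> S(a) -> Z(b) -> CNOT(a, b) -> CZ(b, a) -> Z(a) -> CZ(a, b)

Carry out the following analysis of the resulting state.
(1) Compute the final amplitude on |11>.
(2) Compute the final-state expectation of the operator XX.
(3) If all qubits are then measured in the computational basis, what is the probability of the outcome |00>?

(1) The amplitude on |11> is -sqrt(2)*I/2.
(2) The expectation value of XX is 0.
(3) Outcome |00> occurs with probability 1/2.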